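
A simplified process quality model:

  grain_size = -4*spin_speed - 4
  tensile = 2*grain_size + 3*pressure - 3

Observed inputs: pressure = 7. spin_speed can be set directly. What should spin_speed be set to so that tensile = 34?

Substituting into the tensile equation gives tensile = -8*spin_speed + 10.
Solve -8*spin_speed + 10 = 34: spin_speed = (34 - 10) / -8 = -3.

spin_speed = -3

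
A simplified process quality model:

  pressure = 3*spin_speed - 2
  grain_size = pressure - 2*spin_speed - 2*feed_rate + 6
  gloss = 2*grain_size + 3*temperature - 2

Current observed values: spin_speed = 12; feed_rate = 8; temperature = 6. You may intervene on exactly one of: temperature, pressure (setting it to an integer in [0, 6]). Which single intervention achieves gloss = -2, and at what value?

Intervening on temperature: with other inputs at their observed values, gloss = 3*temperature - 2. Solving for -2 gives temperature = 0, within [0, 6].
Intervening on pressure: gloss = 2*pressure - 52. Reaching -2 requires pressure = 25, outside [0, 6].

set temperature = 0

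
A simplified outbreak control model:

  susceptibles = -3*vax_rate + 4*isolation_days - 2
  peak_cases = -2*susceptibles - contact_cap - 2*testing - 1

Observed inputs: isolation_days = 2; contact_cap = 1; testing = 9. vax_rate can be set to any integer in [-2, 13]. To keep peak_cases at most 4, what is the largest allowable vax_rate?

Substituting into the susceptibles equation gives susceptibles = -3*vax_rate + 6.
Substituting into the peak_cases equation gives peak_cases = 6*vax_rate - 32.
Require 6*vax_rate - 32 ≤ 4, so vax_rate ≤ 6.
The largest integer in [-2, 13] satisfying this is 6.

vax_rate = 6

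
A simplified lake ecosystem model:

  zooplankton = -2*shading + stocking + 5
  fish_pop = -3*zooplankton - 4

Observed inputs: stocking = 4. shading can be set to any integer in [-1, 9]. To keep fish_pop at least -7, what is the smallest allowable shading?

shading = 4

Substituting into the zooplankton equation gives zooplankton = -2*shading + 9.
Substituting into the fish_pop equation gives fish_pop = 6*shading - 31.
Require 6*shading - 31 ≥ -7, so shading ≥ 4.
The smallest integer in [-1, 9] satisfying this is 4.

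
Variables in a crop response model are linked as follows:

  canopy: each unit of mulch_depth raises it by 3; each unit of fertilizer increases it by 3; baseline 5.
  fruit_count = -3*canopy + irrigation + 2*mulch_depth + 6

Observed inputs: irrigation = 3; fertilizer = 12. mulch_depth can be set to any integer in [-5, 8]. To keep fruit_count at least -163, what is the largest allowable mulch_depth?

Substituting into the canopy equation gives canopy = 3*mulch_depth + 41.
fruit_count becomes -7*mulch_depth - 114.
Require -7*mulch_depth - 114 ≥ -163, so mulch_depth ≤ 7.
The largest integer in [-5, 8] satisfying this is 7.

mulch_depth = 7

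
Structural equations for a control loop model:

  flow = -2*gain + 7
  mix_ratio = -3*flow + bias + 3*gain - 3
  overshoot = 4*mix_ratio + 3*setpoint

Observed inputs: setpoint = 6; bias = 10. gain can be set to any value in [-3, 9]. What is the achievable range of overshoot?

-146 to 286

Substituting into the mix_ratio equation gives mix_ratio = 9*gain - 14.
Substituting into the overshoot equation gives overshoot = 36*gain - 38.
Linear in gain, so extremes are at the endpoints: gain = -3 gives overshoot = -146; gain = 9 gives overshoot = 286.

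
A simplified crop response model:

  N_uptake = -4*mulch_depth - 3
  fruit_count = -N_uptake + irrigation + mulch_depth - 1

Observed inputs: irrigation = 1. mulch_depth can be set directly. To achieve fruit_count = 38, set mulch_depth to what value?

mulch_depth = 7

Substituting into the fruit_count equation gives fruit_count = 5*mulch_depth + 3.
Solve 5*mulch_depth + 3 = 38: mulch_depth = (38 - 3) / 5 = 7.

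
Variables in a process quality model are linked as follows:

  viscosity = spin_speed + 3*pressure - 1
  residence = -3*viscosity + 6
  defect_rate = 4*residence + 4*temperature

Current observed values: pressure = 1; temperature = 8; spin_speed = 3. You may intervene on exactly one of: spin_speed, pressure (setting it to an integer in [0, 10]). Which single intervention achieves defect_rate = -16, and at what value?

set spin_speed = 4

Intervening on spin_speed: with other inputs at their observed values, defect_rate = -12*spin_speed + 32. Solving for -16 gives spin_speed = 4, within [0, 10].
Intervening on pressure: defect_rate = -36*pressure + 32. Reaching -16 requires pressure = 4/3, not an integer.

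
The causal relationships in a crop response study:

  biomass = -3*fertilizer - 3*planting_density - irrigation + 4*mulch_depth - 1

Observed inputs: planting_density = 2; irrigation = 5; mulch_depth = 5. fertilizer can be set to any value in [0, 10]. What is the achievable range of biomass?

Substituting into the biomass equation gives biomass = -3*fertilizer + 8.
Linear in fertilizer, so extremes are at the endpoints: fertilizer = 0 gives biomass = 8; fertilizer = 10 gives biomass = -22.

-22 to 8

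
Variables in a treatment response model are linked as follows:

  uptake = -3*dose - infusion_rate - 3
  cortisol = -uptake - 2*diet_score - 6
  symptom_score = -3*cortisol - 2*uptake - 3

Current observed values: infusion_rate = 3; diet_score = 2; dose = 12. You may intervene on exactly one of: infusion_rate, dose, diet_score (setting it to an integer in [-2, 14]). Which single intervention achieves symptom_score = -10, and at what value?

Intervening on infusion_rate: with other inputs at their observed values, symptom_score = -infusion_rate - 12. Solving for -10 gives infusion_rate = -2, within [-2, 14].
Intervening on dose: symptom_score = -3*dose + 21. Reaching -10 requires dose = 31/3, not an integer.
Intervening on diet_score: symptom_score = 6*diet_score - 27. Reaching -10 requires diet_score = 17/6, not an integer.

set infusion_rate = -2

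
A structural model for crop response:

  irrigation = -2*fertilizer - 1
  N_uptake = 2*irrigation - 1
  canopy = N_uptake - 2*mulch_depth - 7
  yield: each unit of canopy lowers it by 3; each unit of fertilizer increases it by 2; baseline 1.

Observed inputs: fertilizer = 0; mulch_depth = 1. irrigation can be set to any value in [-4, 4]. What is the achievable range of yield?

7 to 55

Intervening on irrigation fixes its value directly, overriding its dependence on fertilizer.
Substituting into the canopy equation gives canopy = 2*irrigation - 10.
yield becomes -6*irrigation + 31.
Linear in irrigation, so extremes are at the endpoints: irrigation = -4 gives yield = 55; irrigation = 4 gives yield = 7.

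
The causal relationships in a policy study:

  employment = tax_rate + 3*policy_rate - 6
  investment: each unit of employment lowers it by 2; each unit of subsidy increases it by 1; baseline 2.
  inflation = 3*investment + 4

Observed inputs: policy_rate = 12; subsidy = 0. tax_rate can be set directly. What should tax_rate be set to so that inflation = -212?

Substituting into the employment equation gives employment = tax_rate + 30.
This gives investment = -2*tax_rate - 58.
inflation becomes -6*tax_rate - 170.
Solve -6*tax_rate - 170 = -212: tax_rate = (-212 + 170) / -6 = 7.

tax_rate = 7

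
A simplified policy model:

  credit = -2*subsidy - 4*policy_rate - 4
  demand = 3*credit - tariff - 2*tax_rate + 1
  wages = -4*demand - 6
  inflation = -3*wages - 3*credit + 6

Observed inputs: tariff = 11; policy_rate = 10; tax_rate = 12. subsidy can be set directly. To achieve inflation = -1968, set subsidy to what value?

Substituting into the credit equation gives credit = -2*subsidy - 44.
This gives demand = -6*subsidy - 166.
Substituting into the wages equation gives wages = 24*subsidy + 658.
Substituting into the inflation equation gives inflation = -66*subsidy - 1836.
Solve -66*subsidy - 1836 = -1968: subsidy = (-1968 + 1836) / -66 = 2.

subsidy = 2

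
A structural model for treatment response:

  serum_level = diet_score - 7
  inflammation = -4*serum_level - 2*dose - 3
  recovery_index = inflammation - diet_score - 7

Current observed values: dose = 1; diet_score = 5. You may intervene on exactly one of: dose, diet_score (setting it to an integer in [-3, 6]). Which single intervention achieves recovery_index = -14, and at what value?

set diet_score = 6

Intervening on dose: recovery_index = -2*dose - 7. Reaching -14 requires dose = 7/2, not an integer.
Intervening on diet_score: with other inputs at their observed values, recovery_index = -5*diet_score + 16. Solving for -14 gives diet_score = 6, within [-3, 6].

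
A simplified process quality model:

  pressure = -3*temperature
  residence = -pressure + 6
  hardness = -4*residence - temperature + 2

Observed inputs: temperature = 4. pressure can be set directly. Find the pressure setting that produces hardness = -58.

pressure = -8

Intervening on pressure fixes its value directly, overriding its dependence on temperature.
Substituting into the hardness equation gives hardness = 4*pressure - 26.
Solve 4*pressure - 26 = -58: pressure = (-58 + 26) / 4 = -8.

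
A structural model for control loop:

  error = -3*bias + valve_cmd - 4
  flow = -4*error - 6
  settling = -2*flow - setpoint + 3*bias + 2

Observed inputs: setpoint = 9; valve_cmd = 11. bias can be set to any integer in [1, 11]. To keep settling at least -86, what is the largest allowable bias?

bias = 7

Substituting into the error equation gives error = -3*bias + 7.
flow becomes 12*bias - 34.
Substituting into the settling equation gives settling = -21*bias + 61.
Require -21*bias + 61 ≥ -86, so bias ≤ 7.
The largest integer in [1, 11] satisfying this is 7.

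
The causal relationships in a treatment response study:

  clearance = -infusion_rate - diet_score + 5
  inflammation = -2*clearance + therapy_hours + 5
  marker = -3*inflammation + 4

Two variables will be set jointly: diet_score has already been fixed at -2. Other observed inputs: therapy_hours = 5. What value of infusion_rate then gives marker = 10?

With diet_score held at -2:
Substituting into the clearance equation gives clearance = -infusion_rate + 7.
Substituting into the inflammation equation gives inflammation = 2*infusion_rate - 4.
Substituting into the marker equation gives marker = -6*infusion_rate + 16.
Solve -6*infusion_rate + 16 = 10: infusion_rate = (10 - 16) / -6 = 1.

infusion_rate = 1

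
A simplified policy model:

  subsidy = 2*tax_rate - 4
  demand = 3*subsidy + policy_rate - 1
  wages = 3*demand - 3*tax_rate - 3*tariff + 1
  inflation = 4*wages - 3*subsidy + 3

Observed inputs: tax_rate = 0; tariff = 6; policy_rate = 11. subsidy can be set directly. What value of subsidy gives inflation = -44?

Intervening on subsidy fixes its value directly, overriding its dependence on tax_rate.
Substituting into the demand equation gives demand = 3*subsidy + 10.
wages becomes 9*subsidy + 13.
Substituting into the inflation equation gives inflation = 33*subsidy + 55.
Solve 33*subsidy + 55 = -44: subsidy = (-44 - 55) / 33 = -3.

subsidy = -3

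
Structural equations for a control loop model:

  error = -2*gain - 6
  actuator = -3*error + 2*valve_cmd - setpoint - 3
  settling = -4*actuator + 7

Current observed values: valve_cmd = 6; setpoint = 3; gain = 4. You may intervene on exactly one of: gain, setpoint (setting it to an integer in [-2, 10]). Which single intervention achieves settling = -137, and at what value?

Intervening on gain: with other inputs at their observed values, settling = -24*gain - 89. Solving for -137 gives gain = 2, within [-2, 10].
Intervening on setpoint: settling = 4*setpoint - 197. Reaching -137 requires setpoint = 15, outside [-2, 10].

set gain = 2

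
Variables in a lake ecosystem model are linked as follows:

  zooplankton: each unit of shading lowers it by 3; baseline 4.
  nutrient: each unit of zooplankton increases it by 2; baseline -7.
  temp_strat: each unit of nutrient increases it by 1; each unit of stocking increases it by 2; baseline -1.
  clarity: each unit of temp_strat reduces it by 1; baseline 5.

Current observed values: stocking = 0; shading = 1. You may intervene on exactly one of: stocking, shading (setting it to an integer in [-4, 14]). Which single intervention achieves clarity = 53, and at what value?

Intervening on stocking: clarity = -2*stocking + 11. Reaching 53 requires stocking = -21, outside [-4, 14].
Intervening on shading: with other inputs at their observed values, clarity = 6*shading + 5. Solving for 53 gives shading = 8, within [-4, 14].

set shading = 8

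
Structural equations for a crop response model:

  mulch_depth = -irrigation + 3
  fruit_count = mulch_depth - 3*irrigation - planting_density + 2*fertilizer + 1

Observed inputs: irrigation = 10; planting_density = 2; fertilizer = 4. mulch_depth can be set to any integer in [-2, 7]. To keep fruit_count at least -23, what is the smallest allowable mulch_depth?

Intervening on mulch_depth fixes its value directly, overriding its dependence on irrigation.
Substituting into the fruit_count equation gives fruit_count = mulch_depth - 23.
Require mulch_depth - 23 ≥ -23, so mulch_depth ≥ 0.
The smallest integer in [-2, 7] satisfying this is 0.

mulch_depth = 0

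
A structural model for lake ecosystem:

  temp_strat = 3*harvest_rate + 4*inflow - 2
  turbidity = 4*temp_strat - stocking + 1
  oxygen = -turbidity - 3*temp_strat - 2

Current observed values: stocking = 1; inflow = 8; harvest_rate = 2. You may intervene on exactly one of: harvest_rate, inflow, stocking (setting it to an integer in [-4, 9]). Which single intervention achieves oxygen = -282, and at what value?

Intervening on harvest_rate: oxygen = -21*harvest_rate - 212. Reaching -282 requires harvest_rate = 10/3, not an integer.
Intervening on inflow: with other inputs at their observed values, oxygen = -28*inflow - 30. Solving for -282 gives inflow = 9, within [-4, 9].
Intervening on stocking: oxygen = stocking - 255. Reaching -282 requires stocking = -27, outside [-4, 9].

set inflow = 9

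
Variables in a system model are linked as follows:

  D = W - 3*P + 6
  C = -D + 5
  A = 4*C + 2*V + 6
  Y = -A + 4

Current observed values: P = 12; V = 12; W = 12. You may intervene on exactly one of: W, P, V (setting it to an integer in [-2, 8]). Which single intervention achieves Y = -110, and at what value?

set V = 8

Intervening on W: Y = 4*W - 166. Reaching -110 requires W = 14, outside [-2, 8].
Intervening on P: Y = -12*P + 26. Reaching -110 requires P = 34/3, not an integer.
Intervening on V: with other inputs at their observed values, Y = -2*V - 94. Solving for -110 gives V = 8, within [-2, 8].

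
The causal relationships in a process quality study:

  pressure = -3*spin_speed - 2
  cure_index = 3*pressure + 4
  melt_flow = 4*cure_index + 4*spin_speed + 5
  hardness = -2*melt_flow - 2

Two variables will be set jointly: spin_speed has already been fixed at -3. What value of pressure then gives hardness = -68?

pressure = 2

With spin_speed held at -3:
Intervening on pressure fixes its value directly, overriding its dependence on spin_speed.
Substituting into the melt_flow equation gives melt_flow = 12*pressure + 9.
Substituting into the hardness equation gives hardness = -24*pressure - 20.
Solve -24*pressure - 20 = -68: pressure = (-68 + 20) / -24 = 2.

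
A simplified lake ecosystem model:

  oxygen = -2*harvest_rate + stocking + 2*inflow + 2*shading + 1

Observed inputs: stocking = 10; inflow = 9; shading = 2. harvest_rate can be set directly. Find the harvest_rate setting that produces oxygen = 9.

harvest_rate = 12

Substituting into the oxygen equation gives oxygen = -2*harvest_rate + 33.
Solve -2*harvest_rate + 33 = 9: harvest_rate = (9 - 33) / -2 = 12.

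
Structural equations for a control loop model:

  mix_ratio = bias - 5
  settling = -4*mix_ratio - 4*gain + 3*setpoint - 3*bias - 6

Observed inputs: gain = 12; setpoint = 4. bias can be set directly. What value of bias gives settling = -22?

bias = 0

Substituting into the settling equation gives settling = -7*bias - 22.
Solve -7*bias - 22 = -22: bias = (-22 + 22) / -7 = 0.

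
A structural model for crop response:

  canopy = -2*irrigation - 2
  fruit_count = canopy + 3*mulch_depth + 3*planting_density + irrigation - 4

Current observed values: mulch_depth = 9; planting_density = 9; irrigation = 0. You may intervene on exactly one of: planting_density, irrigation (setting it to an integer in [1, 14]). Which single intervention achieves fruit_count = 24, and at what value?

Intervening on planting_density: with other inputs at their observed values, fruit_count = 3*planting_density + 21. Solving for 24 gives planting_density = 1, within [1, 14].
Intervening on irrigation: fruit_count = -irrigation + 48. Reaching 24 requires irrigation = 24, outside [1, 14].

set planting_density = 1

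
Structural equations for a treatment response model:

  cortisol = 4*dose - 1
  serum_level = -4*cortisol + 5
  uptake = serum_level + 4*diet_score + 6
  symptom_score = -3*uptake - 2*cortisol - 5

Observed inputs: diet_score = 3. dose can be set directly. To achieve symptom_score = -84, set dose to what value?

dose = 0

Substituting into the serum_level equation gives serum_level = -16*dose + 9.
This gives uptake = -16*dose + 27.
This gives symptom_score = 40*dose - 84.
Solve 40*dose - 84 = -84: dose = (-84 + 84) / 40 = 0.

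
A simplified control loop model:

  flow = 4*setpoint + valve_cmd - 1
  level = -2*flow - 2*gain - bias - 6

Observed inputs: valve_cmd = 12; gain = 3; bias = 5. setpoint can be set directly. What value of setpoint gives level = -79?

setpoint = 5

Substituting into the flow equation gives flow = 4*setpoint + 11.
Substituting into the level equation gives level = -8*setpoint - 39.
Solve -8*setpoint - 39 = -79: setpoint = (-79 + 39) / -8 = 5.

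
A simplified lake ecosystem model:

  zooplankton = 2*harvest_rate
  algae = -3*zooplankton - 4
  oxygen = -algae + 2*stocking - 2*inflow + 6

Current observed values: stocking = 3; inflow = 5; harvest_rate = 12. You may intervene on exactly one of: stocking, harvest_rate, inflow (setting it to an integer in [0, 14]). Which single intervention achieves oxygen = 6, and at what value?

Intervening on stocking: oxygen = 2*stocking + 72. Reaching 6 requires stocking = -33, outside [0, 14].
Intervening on harvest_rate: with other inputs at their observed values, oxygen = 6*harvest_rate + 6. Solving for 6 gives harvest_rate = 0, within [0, 14].
Intervening on inflow: oxygen = -2*inflow + 88. Reaching 6 requires inflow = 41, outside [0, 14].

set harvest_rate = 0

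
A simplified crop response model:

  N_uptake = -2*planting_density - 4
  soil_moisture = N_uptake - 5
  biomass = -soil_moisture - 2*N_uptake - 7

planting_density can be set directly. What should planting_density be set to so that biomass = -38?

Substituting into the soil_moisture equation gives soil_moisture = -2*planting_density - 9.
Substituting into the biomass equation gives biomass = 6*planting_density + 10.
Solve 6*planting_density + 10 = -38: planting_density = (-38 - 10) / 6 = -8.

planting_density = -8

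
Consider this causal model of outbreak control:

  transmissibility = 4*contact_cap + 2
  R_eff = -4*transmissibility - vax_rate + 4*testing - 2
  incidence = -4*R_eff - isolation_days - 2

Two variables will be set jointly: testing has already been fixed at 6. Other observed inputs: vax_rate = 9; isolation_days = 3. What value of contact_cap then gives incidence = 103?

With testing held at 6:
Substituting into the R_eff equation gives R_eff = -16*contact_cap + 5.
Substituting into the incidence equation gives incidence = 64*contact_cap - 25.
Solve 64*contact_cap - 25 = 103: contact_cap = (103 + 25) / 64 = 2.

contact_cap = 2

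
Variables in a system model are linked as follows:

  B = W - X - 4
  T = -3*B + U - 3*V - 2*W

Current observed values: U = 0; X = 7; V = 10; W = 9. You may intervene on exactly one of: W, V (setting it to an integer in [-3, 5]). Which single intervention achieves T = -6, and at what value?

set V = -2

Intervening on W: T = -5*W + 3. Reaching -6 requires W = 9/5, not an integer.
Intervening on V: with other inputs at their observed values, T = -3*V - 12. Solving for -6 gives V = -2, within [-3, 5].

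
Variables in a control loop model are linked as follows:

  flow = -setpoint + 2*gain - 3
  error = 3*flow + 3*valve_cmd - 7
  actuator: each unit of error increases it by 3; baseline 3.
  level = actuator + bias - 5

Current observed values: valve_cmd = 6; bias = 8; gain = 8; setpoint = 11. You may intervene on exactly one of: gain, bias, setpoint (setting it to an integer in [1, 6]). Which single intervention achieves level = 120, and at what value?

Intervening on gain: level = 18*gain - 87. Reaching 120 requires gain = 23/2, not an integer.
Intervening on bias: level = bias + 49. Reaching 120 requires bias = 71, outside [1, 6].
Intervening on setpoint: with other inputs at their observed values, level = -9*setpoint + 156. Solving for 120 gives setpoint = 4, within [1, 6].

set setpoint = 4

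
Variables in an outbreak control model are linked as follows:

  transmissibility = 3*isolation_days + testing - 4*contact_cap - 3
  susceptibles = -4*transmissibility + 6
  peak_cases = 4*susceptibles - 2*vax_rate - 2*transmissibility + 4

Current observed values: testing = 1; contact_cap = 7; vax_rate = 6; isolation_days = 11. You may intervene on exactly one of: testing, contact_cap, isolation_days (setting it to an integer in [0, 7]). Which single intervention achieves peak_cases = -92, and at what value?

Intervening on testing: with other inputs at their observed values, peak_cases = -18*testing - 20. Solving for -92 gives testing = 4, within [0, 7].
Intervening on contact_cap: peak_cases = 72*contact_cap - 542. Reaching -92 requires contact_cap = 25/4, not an integer.
Intervening on isolation_days: peak_cases = -54*isolation_days + 556. Reaching -92 requires isolation_days = 12, outside [0, 7].

set testing = 4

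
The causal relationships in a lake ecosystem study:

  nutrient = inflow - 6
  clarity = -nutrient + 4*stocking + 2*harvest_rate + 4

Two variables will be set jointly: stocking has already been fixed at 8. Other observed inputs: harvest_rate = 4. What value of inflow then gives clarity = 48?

inflow = 2

With stocking held at 8:
Substituting into the clarity equation gives clarity = -inflow + 50.
Solve -inflow + 50 = 48: inflow = (48 - 50) / -1 = 2.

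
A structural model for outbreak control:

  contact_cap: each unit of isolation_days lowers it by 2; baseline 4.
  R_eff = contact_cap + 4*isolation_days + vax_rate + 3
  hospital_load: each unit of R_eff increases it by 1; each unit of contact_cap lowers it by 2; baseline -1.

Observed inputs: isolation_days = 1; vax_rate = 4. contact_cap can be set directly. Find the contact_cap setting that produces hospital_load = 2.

contact_cap = 8

Intervening on contact_cap fixes its value directly, overriding its dependence on isolation_days.
Substituting into the R_eff equation gives R_eff = contact_cap + 11.
Substituting into the hospital_load equation gives hospital_load = -contact_cap + 10.
Solve -contact_cap + 10 = 2: contact_cap = (2 - 10) / -1 = 8.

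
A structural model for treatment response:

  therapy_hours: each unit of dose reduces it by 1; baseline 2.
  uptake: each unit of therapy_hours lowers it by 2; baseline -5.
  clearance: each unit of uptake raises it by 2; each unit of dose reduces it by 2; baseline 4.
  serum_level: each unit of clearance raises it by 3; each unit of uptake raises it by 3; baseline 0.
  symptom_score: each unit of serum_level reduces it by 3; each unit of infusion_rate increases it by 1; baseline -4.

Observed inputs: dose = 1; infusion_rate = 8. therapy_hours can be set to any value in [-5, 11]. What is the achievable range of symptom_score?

Intervening on therapy_hours fixes its value directly, overriding its dependence on dose.
Substituting into the clearance equation gives clearance = -4*therapy_hours - 8.
serum_level becomes -18*therapy_hours - 39.
So symptom_score = 54*therapy_hours + 121.
Linear in therapy_hours, so extremes are at the endpoints: therapy_hours = -5 gives symptom_score = -149; therapy_hours = 11 gives symptom_score = 715.

-149 to 715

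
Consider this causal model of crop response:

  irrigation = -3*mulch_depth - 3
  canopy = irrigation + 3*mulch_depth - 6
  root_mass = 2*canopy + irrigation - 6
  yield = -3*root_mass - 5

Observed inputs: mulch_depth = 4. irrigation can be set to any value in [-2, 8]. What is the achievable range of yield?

Intervening on irrigation fixes its value directly, overriding its dependence on mulch_depth.
Substituting into the canopy equation gives canopy = irrigation + 6.
Substituting into the root_mass equation gives root_mass = 3*irrigation + 6.
So yield = -9*irrigation - 23.
Linear in irrigation, so extremes are at the endpoints: irrigation = -2 gives yield = -5; irrigation = 8 gives yield = -95.

-95 to -5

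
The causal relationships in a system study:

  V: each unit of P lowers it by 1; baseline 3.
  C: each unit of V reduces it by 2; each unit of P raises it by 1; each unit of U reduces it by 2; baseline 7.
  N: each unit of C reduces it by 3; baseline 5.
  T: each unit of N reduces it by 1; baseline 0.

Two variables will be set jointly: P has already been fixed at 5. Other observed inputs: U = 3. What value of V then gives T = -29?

With P held at 5:
Intervening on V fixes its value directly, overriding its dependence on P.
Substituting into the C equation gives C = -2*V + 6.
Substituting into the N equation gives N = 6*V - 13.
Substituting into the T equation gives T = -6*V + 13.
Solve -6*V + 13 = -29: V = (-29 - 13) / -6 = 7.

V = 7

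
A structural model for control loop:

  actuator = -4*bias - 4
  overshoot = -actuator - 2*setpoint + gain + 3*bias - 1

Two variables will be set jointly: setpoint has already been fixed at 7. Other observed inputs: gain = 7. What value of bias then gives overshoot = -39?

bias = -5

With setpoint held at 7:
Substituting into the overshoot equation gives overshoot = 7*bias - 4.
Solve 7*bias - 4 = -39: bias = (-39 + 4) / 7 = -5.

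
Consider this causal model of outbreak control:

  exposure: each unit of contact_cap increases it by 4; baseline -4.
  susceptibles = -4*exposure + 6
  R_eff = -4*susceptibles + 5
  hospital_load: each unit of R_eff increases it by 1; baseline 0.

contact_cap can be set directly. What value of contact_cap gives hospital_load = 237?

Substituting into the susceptibles equation gives susceptibles = -16*contact_cap + 22.
Substituting into the R_eff equation gives R_eff = 64*contact_cap - 83.
Substituting into the hospital_load equation gives hospital_load = 64*contact_cap - 83.
Solve 64*contact_cap - 83 = 237: contact_cap = (237 + 83) / 64 = 5.

contact_cap = 5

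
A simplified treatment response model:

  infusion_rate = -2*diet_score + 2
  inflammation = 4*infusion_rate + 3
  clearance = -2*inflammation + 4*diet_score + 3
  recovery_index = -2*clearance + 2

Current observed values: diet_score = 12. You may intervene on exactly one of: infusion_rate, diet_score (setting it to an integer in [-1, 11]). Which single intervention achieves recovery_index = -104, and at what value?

set infusion_rate = -1

Intervening on infusion_rate: with other inputs at their observed values, recovery_index = 16*infusion_rate - 88. Solving for -104 gives infusion_rate = -1, within [-1, 11].
Intervening on diet_score: recovery_index = -40*diet_score + 40. Reaching -104 requires diet_score = 18/5, not an integer.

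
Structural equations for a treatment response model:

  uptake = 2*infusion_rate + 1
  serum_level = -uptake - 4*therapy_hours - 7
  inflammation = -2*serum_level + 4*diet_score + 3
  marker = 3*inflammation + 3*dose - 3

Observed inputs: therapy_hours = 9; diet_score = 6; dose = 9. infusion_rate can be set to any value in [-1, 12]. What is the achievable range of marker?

357 to 513

Substituting into the serum_level equation gives serum_level = -2*infusion_rate - 44.
So inflammation = 4*infusion_rate + 115.
Substituting into the marker equation gives marker = 12*infusion_rate + 369.
Linear in infusion_rate, so extremes are at the endpoints: infusion_rate = -1 gives marker = 357; infusion_rate = 12 gives marker = 513.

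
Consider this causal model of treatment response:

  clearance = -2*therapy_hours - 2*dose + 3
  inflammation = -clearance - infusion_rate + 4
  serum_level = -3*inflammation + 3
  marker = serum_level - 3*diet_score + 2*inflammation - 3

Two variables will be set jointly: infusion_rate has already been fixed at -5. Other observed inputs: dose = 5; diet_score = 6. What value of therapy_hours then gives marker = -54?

therapy_hours = 10

With infusion_rate held at -5:
Substituting into the clearance equation gives clearance = -2*therapy_hours - 7.
Substituting into the inflammation equation gives inflammation = 2*therapy_hours + 16.
Substituting into the serum_level equation gives serum_level = -6*therapy_hours - 45.
This gives marker = -2*therapy_hours - 34.
Solve -2*therapy_hours - 34 = -54: therapy_hours = (-54 + 34) / -2 = 10.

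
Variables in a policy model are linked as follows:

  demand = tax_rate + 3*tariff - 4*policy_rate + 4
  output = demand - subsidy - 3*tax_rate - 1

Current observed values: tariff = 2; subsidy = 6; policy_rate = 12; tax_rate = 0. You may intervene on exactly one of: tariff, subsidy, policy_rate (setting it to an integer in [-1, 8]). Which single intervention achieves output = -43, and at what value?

set subsidy = 4

Intervening on tariff: output = 3*tariff - 51. Reaching -43 requires tariff = 8/3, not an integer.
Intervening on subsidy: with other inputs at their observed values, output = -subsidy - 39. Solving for -43 gives subsidy = 4, within [-1, 8].
Intervening on policy_rate: output = -4*policy_rate + 3. Reaching -43 requires policy_rate = 23/2, not an integer.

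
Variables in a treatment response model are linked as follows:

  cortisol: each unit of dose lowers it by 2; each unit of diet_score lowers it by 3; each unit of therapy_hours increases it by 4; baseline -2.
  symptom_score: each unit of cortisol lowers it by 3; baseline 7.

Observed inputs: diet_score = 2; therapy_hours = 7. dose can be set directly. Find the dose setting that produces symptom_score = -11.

Substituting into the cortisol equation gives cortisol = -2*dose + 20.
Substituting into the symptom_score equation gives symptom_score = 6*dose - 53.
Solve 6*dose - 53 = -11: dose = (-11 + 53) / 6 = 7.

dose = 7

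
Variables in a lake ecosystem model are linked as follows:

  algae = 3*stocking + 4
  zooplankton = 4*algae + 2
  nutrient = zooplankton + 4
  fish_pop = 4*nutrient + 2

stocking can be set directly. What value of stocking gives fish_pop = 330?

stocking = 5

Substituting into the zooplankton equation gives zooplankton = 12*stocking + 18.
Substituting into the nutrient equation gives nutrient = 12*stocking + 22.
Substituting into the fish_pop equation gives fish_pop = 48*stocking + 90.
Solve 48*stocking + 90 = 330: stocking = (330 - 90) / 48 = 5.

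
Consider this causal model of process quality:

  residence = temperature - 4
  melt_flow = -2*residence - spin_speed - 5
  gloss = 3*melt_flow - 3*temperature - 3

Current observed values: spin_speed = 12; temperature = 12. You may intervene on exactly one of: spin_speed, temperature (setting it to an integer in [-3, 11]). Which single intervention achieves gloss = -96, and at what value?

Intervening on spin_speed: with other inputs at their observed values, gloss = -3*spin_speed - 102. Solving for -96 gives spin_speed = -2, within [-3, 11].
Intervening on temperature: gloss = -9*temperature - 30. Reaching -96 requires temperature = 22/3, not an integer.

set spin_speed = -2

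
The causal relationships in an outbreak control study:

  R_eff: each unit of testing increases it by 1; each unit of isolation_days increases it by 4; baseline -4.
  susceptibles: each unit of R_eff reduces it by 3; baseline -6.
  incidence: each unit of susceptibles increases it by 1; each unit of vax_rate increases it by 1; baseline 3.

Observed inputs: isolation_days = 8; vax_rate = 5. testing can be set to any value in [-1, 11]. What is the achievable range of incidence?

Substituting into the R_eff equation gives R_eff = testing + 28.
This gives susceptibles = -3*testing - 90.
So incidence = -3*testing - 82.
Linear in testing, so extremes are at the endpoints: testing = -1 gives incidence = -79; testing = 11 gives incidence = -115.

-115 to -79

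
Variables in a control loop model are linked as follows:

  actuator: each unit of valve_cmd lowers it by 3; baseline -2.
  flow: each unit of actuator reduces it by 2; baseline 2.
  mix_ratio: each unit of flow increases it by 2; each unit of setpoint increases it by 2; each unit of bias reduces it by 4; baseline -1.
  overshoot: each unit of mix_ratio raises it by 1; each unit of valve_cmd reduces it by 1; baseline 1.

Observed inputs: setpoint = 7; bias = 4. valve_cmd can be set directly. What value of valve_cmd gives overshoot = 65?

Substituting into the flow equation gives flow = 6*valve_cmd + 6.
Substituting into the mix_ratio equation gives mix_ratio = 12*valve_cmd + 9.
So overshoot = 11*valve_cmd + 10.
Solve 11*valve_cmd + 10 = 65: valve_cmd = (65 - 10) / 11 = 5.

valve_cmd = 5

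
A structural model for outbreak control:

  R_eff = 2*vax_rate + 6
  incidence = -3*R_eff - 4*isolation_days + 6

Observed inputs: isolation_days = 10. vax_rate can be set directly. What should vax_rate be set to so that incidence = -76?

Substituting into the incidence equation gives incidence = -6*vax_rate - 52.
Solve -6*vax_rate - 52 = -76: vax_rate = (-76 + 52) / -6 = 4.

vax_rate = 4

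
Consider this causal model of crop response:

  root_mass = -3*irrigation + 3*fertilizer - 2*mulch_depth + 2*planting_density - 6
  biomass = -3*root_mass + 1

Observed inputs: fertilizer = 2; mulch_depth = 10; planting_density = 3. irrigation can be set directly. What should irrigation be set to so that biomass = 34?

Substituting into the root_mass equation gives root_mass = -3*irrigation - 14.
This gives biomass = 9*irrigation + 43.
Solve 9*irrigation + 43 = 34: irrigation = (34 - 43) / 9 = -1.

irrigation = -1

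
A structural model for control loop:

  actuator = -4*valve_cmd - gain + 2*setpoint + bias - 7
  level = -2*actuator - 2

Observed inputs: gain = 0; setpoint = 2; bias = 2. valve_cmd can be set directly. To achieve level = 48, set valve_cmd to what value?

Substituting into the actuator equation gives actuator = -4*valve_cmd - 1.
Substituting into the level equation gives level = 8*valve_cmd.
Solve 8*valve_cmd = 48: valve_cmd = 48 / 8 = 6.

valve_cmd = 6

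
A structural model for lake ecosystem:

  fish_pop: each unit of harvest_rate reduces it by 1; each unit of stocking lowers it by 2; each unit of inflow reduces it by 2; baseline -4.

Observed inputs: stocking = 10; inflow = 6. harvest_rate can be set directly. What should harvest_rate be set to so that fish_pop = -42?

harvest_rate = 6

Substituting into the fish_pop equation gives fish_pop = -harvest_rate - 36.
Solve -harvest_rate - 36 = -42: harvest_rate = (-42 + 36) / -1 = 6.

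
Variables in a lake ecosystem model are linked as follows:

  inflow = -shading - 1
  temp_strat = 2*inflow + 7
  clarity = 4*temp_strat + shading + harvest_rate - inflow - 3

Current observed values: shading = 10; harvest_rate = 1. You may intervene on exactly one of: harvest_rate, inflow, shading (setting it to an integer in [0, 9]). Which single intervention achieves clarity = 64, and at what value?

set inflow = 4

Intervening on harvest_rate: clarity = harvest_rate - 42. Reaching 64 requires harvest_rate = 106, outside [0, 9].
Intervening on inflow: with other inputs at their observed values, clarity = 7*inflow + 36. Solving for 64 gives inflow = 4, within [0, 9].
Intervening on shading: clarity = -6*shading + 19. Reaching 64 requires shading = -15/2, not an integer.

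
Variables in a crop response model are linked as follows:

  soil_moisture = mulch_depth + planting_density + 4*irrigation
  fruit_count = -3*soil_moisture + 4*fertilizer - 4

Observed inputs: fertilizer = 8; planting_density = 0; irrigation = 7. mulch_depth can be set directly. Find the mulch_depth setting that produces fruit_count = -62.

mulch_depth = 2

Substituting into the soil_moisture equation gives soil_moisture = mulch_depth + 28.
So fruit_count = -3*mulch_depth - 56.
Solve -3*mulch_depth - 56 = -62: mulch_depth = (-62 + 56) / -3 = 2.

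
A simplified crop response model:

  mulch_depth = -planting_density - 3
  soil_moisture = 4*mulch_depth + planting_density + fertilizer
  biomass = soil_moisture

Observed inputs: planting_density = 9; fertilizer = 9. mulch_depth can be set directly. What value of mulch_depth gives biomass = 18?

Intervening on mulch_depth fixes its value directly, overriding its dependence on planting_density.
Substituting into the soil_moisture equation gives soil_moisture = 4*mulch_depth + 18.
Substituting into the biomass equation gives biomass = 4*mulch_depth + 18.
Solve 4*mulch_depth + 18 = 18: mulch_depth = (18 - 18) / 4 = 0.

mulch_depth = 0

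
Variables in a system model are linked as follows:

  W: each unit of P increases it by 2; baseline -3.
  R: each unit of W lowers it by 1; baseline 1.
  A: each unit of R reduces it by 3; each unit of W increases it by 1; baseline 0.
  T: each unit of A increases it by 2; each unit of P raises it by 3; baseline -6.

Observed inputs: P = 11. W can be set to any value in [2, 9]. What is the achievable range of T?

Intervening on W fixes its value directly, overriding its dependence on P.
Substituting into the A equation gives A = 4*W - 3.
Substituting into the T equation gives T = 8*W + 21.
Linear in W, so extremes are at the endpoints: W = 2 gives T = 37; W = 9 gives T = 93.

37 to 93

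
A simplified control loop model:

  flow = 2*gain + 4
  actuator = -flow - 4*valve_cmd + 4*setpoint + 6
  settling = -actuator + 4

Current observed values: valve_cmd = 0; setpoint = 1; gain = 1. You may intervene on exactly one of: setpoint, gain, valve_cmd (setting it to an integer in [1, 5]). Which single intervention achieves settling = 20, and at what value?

set valve_cmd = 5

Intervening on setpoint: settling = -4*setpoint + 4. Reaching 20 requires setpoint = -4, outside [1, 5].
Intervening on gain: settling = 2*gain - 2. Reaching 20 requires gain = 11, outside [1, 5].
Intervening on valve_cmd: with other inputs at their observed values, settling = 4*valve_cmd. Solving for 20 gives valve_cmd = 5, within [1, 5].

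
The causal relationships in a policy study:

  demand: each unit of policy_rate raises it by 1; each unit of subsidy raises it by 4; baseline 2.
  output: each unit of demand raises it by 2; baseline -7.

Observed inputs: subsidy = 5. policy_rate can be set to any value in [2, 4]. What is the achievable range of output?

Substituting into the demand equation gives demand = policy_rate + 22.
Substituting into the output equation gives output = 2*policy_rate + 37.
Linear in policy_rate, so extremes are at the endpoints: policy_rate = 2 gives output = 41; policy_rate = 4 gives output = 45.

41 to 45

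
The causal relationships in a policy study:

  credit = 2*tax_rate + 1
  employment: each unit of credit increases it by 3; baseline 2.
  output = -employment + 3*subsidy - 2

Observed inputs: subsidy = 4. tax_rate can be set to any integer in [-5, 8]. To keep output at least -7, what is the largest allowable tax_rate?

Substituting into the employment equation gives employment = 6*tax_rate + 5.
So output = -6*tax_rate + 5.
Require -6*tax_rate + 5 ≥ -7, so tax_rate ≤ 2.
The largest integer in [-5, 8] satisfying this is 2.

tax_rate = 2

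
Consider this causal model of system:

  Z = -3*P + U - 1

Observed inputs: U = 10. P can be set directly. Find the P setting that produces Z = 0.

P = 3

Substituting into the Z equation gives Z = -3*P + 9.
Solve -3*P + 9 = 0: P = (0 - 9) / -3 = 3.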